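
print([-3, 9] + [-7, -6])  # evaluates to [-3, 9, -7, -6]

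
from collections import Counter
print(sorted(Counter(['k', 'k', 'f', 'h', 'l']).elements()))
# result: ['f', 'h', 'k', 'k', 'l']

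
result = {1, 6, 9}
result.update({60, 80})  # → {1, 6, 9, 60, 80}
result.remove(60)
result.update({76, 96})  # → {1, 6, 9, 76, 80, 96}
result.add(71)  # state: {1, 6, 9, 71, 76, 80, 96}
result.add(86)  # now {1, 6, 9, 71, 76, 80, 86, 96}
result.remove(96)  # {1, 6, 9, 71, 76, 80, 86}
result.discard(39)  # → {1, 6, 9, 71, 76, 80, 86}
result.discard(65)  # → {1, 6, 9, 71, 76, 80, 86}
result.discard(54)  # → {1, 6, 9, 71, 76, 80, 86}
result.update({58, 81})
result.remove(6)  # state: {1, 9, 58, 71, 76, 80, 81, 86}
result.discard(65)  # {1, 9, 58, 71, 76, 80, 81, 86}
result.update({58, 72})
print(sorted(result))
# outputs [1, 9, 58, 71, 72, 76, 80, 81, 86]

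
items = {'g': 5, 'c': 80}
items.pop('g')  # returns 5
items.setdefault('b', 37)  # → 37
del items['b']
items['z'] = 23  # {'c': 80, 'z': 23}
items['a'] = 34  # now {'c': 80, 'z': 23, 'a': 34}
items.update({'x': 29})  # {'c': 80, 'z': 23, 'a': 34, 'x': 29}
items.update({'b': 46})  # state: {'c': 80, 'z': 23, 'a': 34, 'x': 29, 'b': 46}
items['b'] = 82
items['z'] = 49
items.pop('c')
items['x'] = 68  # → {'z': 49, 'a': 34, 'x': 68, 'b': 82}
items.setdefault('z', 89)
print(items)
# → {'z': 49, 'a': 34, 'x': 68, 'b': 82}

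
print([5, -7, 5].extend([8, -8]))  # None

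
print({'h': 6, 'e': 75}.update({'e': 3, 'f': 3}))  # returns None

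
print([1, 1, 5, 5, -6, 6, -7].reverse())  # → None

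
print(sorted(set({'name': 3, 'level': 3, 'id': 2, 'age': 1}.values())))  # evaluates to [1, 2, 3]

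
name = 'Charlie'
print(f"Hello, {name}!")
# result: Hello, Charlie!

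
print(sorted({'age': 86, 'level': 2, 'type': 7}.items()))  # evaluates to [('age', 86), ('level', 2), ('type', 7)]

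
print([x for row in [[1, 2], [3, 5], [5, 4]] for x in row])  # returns [1, 2, 3, 5, 5, 4]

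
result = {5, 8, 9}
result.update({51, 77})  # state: {5, 8, 9, 51, 77}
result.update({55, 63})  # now {5, 8, 9, 51, 55, 63, 77}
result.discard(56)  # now {5, 8, 9, 51, 55, 63, 77}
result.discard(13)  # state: {5, 8, 9, 51, 55, 63, 77}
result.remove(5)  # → {8, 9, 51, 55, 63, 77}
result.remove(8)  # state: {9, 51, 55, 63, 77}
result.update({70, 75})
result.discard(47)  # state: {9, 51, 55, 63, 70, 75, 77}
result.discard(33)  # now {9, 51, 55, 63, 70, 75, 77}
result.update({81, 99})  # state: {9, 51, 55, 63, 70, 75, 77, 81, 99}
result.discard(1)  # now {9, 51, 55, 63, 70, 75, 77, 81, 99}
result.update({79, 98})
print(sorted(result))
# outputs [9, 51, 55, 63, 70, 75, 77, 79, 81, 98, 99]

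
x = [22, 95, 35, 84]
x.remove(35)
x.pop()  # 84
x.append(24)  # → [22, 95, 24]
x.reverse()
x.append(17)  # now [24, 95, 22, 17]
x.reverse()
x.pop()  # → 24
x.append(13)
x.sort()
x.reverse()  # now [95, 22, 17, 13]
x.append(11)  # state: [95, 22, 17, 13, 11]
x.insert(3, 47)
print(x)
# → [95, 22, 17, 47, 13, 11]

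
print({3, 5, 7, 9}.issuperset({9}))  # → True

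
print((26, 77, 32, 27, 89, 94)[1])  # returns 77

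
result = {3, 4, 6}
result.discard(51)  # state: {3, 4, 6}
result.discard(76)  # {3, 4, 6}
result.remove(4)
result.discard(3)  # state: {6}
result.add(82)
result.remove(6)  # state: {82}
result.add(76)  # {76, 82}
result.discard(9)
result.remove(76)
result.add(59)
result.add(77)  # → {59, 77, 82}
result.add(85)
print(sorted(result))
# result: [59, 77, 82, 85]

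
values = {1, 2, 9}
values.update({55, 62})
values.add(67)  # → {1, 2, 9, 55, 62, 67}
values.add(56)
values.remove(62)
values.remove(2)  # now {1, 9, 55, 56, 67}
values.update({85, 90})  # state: {1, 9, 55, 56, 67, 85, 90}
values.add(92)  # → {1, 9, 55, 56, 67, 85, 90, 92}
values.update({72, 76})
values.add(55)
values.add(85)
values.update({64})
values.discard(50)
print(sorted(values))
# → [1, 9, 55, 56, 64, 67, 72, 76, 85, 90, 92]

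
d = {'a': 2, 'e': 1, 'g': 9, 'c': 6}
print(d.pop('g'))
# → 9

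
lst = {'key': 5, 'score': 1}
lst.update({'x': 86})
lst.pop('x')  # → 86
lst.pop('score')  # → 1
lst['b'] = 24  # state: {'key': 5, 'b': 24}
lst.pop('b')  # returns 24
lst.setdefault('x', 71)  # 71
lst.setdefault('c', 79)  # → 79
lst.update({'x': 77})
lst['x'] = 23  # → {'key': 5, 'x': 23, 'c': 79}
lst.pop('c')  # 79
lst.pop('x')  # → 23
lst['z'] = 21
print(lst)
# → {'key': 5, 'z': 21}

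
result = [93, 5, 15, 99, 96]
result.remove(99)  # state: [93, 5, 15, 96]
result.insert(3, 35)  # [93, 5, 15, 35, 96]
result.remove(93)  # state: [5, 15, 35, 96]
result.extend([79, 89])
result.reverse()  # [89, 79, 96, 35, 15, 5]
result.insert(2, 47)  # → [89, 79, 47, 96, 35, 15, 5]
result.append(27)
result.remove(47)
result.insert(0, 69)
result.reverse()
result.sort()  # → [5, 15, 27, 35, 69, 79, 89, 96]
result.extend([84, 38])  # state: [5, 15, 27, 35, 69, 79, 89, 96, 84, 38]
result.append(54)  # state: [5, 15, 27, 35, 69, 79, 89, 96, 84, 38, 54]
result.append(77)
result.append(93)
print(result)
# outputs [5, 15, 27, 35, 69, 79, 89, 96, 84, 38, 54, 77, 93]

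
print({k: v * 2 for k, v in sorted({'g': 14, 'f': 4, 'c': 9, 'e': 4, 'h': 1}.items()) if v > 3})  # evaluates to {'c': 18, 'e': 8, 'f': 8, 'g': 28}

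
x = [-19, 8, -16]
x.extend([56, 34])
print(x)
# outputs [-19, 8, -16, 56, 34]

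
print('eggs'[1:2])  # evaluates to g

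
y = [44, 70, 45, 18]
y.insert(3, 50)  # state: [44, 70, 45, 50, 18]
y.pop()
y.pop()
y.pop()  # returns 45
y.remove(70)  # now [44]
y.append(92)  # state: [44, 92]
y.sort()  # [44, 92]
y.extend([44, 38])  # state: [44, 92, 44, 38]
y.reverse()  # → [38, 44, 92, 44]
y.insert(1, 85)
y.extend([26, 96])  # [38, 85, 44, 92, 44, 26, 96]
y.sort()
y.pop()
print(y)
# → [26, 38, 44, 44, 85, 92]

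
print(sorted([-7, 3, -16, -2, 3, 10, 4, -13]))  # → [-16, -13, -7, -2, 3, 3, 4, 10]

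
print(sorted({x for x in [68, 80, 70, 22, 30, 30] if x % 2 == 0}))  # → [22, 30, 68, 70, 80]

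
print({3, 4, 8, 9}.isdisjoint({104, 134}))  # True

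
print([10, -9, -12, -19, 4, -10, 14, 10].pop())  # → 10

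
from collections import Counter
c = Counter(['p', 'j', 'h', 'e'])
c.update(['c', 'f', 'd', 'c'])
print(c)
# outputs Counter({'c': 2, 'p': 1, 'j': 1, 'h': 1, 'e': 1, 'f': 1, 'd': 1})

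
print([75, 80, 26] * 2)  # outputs [75, 80, 26, 75, 80, 26]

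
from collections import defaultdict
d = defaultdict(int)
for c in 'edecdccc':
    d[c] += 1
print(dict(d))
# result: {'e': 2, 'd': 2, 'c': 4}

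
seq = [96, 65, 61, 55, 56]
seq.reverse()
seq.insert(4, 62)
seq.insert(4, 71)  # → [56, 55, 61, 65, 71, 62, 96]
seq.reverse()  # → [96, 62, 71, 65, 61, 55, 56]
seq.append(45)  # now [96, 62, 71, 65, 61, 55, 56, 45]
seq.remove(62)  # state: [96, 71, 65, 61, 55, 56, 45]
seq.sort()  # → [45, 55, 56, 61, 65, 71, 96]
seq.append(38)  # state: [45, 55, 56, 61, 65, 71, 96, 38]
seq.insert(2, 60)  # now [45, 55, 60, 56, 61, 65, 71, 96, 38]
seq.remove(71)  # [45, 55, 60, 56, 61, 65, 96, 38]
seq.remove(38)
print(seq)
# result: [45, 55, 60, 56, 61, 65, 96]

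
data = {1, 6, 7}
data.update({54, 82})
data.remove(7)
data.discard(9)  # {1, 6, 54, 82}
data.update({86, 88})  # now {1, 6, 54, 82, 86, 88}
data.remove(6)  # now {1, 54, 82, 86, 88}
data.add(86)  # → {1, 54, 82, 86, 88}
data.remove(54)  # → {1, 82, 86, 88}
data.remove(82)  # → {1, 86, 88}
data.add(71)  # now {1, 71, 86, 88}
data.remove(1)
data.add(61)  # {61, 71, 86, 88}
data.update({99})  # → {61, 71, 86, 88, 99}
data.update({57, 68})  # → {57, 61, 68, 71, 86, 88, 99}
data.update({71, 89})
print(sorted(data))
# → [57, 61, 68, 71, 86, 88, 89, 99]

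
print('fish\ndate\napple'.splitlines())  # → ['fish', 'date', 'apple']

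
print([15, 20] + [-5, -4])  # [15, 20, -5, -4]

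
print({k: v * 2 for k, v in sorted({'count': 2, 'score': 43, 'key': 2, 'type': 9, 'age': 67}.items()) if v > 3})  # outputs {'age': 134, 'score': 86, 'type': 18}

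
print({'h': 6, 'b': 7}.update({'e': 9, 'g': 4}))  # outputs None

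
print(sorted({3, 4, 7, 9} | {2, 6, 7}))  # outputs [2, 3, 4, 6, 7, 9]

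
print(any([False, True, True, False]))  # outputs True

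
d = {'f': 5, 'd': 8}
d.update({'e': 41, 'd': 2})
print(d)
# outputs {'f': 5, 'd': 2, 'e': 41}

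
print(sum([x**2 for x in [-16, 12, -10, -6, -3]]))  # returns 545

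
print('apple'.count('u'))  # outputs 0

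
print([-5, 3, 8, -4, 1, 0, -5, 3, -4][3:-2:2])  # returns [-4, 0]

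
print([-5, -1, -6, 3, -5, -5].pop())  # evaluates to -5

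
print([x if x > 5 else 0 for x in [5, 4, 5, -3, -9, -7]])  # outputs [0, 0, 0, 0, 0, 0]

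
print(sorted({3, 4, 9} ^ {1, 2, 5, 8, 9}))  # [1, 2, 3, 4, 5, 8]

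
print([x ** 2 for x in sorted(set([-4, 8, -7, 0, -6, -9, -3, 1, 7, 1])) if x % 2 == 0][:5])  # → [36, 16, 0, 64]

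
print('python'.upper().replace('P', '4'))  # 4YTHON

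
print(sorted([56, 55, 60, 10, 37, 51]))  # [10, 37, 51, 55, 56, 60]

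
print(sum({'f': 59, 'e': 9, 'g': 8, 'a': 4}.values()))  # 80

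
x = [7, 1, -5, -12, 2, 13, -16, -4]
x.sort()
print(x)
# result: [-16, -12, -5, -4, 1, 2, 7, 13]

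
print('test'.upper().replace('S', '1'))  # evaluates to TE1T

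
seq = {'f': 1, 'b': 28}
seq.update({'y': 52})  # {'f': 1, 'b': 28, 'y': 52}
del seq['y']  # {'f': 1, 'b': 28}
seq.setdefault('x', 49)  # 49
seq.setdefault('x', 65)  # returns 49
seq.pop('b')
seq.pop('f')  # 1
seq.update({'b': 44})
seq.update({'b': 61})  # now {'x': 49, 'b': 61}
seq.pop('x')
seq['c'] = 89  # {'b': 61, 'c': 89}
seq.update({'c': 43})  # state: {'b': 61, 'c': 43}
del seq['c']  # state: {'b': 61}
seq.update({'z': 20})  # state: {'b': 61, 'z': 20}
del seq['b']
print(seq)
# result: {'z': 20}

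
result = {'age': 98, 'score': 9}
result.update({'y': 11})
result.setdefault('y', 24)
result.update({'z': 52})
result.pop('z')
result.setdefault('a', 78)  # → 78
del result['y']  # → {'age': 98, 'score': 9, 'a': 78}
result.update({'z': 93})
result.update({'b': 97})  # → {'age': 98, 'score': 9, 'a': 78, 'z': 93, 'b': 97}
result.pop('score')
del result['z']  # {'age': 98, 'a': 78, 'b': 97}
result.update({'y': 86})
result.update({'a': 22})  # {'age': 98, 'a': 22, 'b': 97, 'y': 86}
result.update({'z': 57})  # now {'age': 98, 'a': 22, 'b': 97, 'y': 86, 'z': 57}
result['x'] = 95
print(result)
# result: {'age': 98, 'a': 22, 'b': 97, 'y': 86, 'z': 57, 'x': 95}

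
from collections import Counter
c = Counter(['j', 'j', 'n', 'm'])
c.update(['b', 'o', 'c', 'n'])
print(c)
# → Counter({'j': 2, 'n': 2, 'm': 1, 'b': 1, 'o': 1, 'c': 1})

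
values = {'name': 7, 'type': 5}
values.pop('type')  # 5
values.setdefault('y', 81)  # 81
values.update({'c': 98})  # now {'name': 7, 'y': 81, 'c': 98}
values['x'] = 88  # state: {'name': 7, 'y': 81, 'c': 98, 'x': 88}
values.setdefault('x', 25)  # 88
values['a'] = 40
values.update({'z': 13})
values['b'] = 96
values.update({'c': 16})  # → {'name': 7, 'y': 81, 'c': 16, 'x': 88, 'a': 40, 'z': 13, 'b': 96}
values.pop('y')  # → 81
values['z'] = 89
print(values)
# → {'name': 7, 'c': 16, 'x': 88, 'a': 40, 'z': 89, 'b': 96}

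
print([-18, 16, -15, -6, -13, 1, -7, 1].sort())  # None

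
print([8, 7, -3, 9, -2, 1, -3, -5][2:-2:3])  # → [-3, 1]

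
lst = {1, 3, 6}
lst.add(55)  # {1, 3, 6, 55}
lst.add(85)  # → {1, 3, 6, 55, 85}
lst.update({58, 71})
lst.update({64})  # {1, 3, 6, 55, 58, 64, 71, 85}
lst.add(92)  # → {1, 3, 6, 55, 58, 64, 71, 85, 92}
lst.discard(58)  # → {1, 3, 6, 55, 64, 71, 85, 92}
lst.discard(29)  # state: {1, 3, 6, 55, 64, 71, 85, 92}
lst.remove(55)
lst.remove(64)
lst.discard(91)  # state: {1, 3, 6, 71, 85, 92}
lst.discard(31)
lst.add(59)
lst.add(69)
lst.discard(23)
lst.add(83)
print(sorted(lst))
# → [1, 3, 6, 59, 69, 71, 83, 85, 92]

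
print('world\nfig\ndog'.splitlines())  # ['world', 'fig', 'dog']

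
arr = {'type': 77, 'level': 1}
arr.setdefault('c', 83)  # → 83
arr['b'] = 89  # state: {'type': 77, 'level': 1, 'c': 83, 'b': 89}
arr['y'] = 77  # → {'type': 77, 'level': 1, 'c': 83, 'b': 89, 'y': 77}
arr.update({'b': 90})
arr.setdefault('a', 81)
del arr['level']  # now {'type': 77, 'c': 83, 'b': 90, 'y': 77, 'a': 81}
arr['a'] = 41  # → {'type': 77, 'c': 83, 'b': 90, 'y': 77, 'a': 41}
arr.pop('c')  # 83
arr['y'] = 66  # {'type': 77, 'b': 90, 'y': 66, 'a': 41}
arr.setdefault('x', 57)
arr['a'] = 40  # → {'type': 77, 'b': 90, 'y': 66, 'a': 40, 'x': 57}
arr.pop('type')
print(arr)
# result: {'b': 90, 'y': 66, 'a': 40, 'x': 57}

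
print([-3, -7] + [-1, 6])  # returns [-3, -7, -1, 6]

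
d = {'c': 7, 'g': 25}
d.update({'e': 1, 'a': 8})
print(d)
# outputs {'c': 7, 'g': 25, 'e': 1, 'a': 8}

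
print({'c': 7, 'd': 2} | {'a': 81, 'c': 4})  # {'c': 4, 'd': 2, 'a': 81}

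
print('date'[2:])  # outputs te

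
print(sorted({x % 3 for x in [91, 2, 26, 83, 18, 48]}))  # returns [0, 1, 2]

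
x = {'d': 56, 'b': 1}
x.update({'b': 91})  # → {'d': 56, 'b': 91}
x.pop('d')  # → 56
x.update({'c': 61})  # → {'b': 91, 'c': 61}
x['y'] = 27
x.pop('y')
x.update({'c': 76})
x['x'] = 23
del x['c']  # {'b': 91, 'x': 23}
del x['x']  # {'b': 91}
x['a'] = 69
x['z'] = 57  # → {'b': 91, 'a': 69, 'z': 57}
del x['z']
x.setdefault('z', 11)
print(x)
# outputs {'b': 91, 'a': 69, 'z': 11}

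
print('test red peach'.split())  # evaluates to ['test', 'red', 'peach']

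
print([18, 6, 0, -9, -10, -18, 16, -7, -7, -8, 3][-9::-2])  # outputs [0, 18]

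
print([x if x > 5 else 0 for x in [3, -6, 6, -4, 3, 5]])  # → [0, 0, 6, 0, 0, 0]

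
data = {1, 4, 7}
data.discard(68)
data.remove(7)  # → {1, 4}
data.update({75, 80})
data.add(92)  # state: {1, 4, 75, 80, 92}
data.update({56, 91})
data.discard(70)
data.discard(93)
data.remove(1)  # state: {4, 56, 75, 80, 91, 92}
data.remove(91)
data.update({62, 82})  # {4, 56, 62, 75, 80, 82, 92}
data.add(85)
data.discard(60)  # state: {4, 56, 62, 75, 80, 82, 85, 92}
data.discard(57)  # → {4, 56, 62, 75, 80, 82, 85, 92}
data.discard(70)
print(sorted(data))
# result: [4, 56, 62, 75, 80, 82, 85, 92]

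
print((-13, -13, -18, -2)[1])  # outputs -13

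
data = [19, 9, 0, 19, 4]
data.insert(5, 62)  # [19, 9, 0, 19, 4, 62]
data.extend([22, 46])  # [19, 9, 0, 19, 4, 62, 22, 46]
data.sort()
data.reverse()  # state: [62, 46, 22, 19, 19, 9, 4, 0]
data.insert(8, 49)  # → [62, 46, 22, 19, 19, 9, 4, 0, 49]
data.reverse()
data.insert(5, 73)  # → [49, 0, 4, 9, 19, 73, 19, 22, 46, 62]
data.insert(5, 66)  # [49, 0, 4, 9, 19, 66, 73, 19, 22, 46, 62]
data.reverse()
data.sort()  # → [0, 4, 9, 19, 19, 22, 46, 49, 62, 66, 73]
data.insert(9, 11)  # [0, 4, 9, 19, 19, 22, 46, 49, 62, 11, 66, 73]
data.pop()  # 73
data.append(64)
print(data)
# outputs [0, 4, 9, 19, 19, 22, 46, 49, 62, 11, 66, 64]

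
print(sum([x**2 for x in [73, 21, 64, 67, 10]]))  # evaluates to 14455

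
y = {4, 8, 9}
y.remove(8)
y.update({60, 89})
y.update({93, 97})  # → {4, 9, 60, 89, 93, 97}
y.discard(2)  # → {4, 9, 60, 89, 93, 97}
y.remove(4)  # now {9, 60, 89, 93, 97}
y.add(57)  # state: {9, 57, 60, 89, 93, 97}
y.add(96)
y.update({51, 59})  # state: {9, 51, 57, 59, 60, 89, 93, 96, 97}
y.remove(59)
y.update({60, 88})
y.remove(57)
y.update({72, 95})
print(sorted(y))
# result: [9, 51, 60, 72, 88, 89, 93, 95, 96, 97]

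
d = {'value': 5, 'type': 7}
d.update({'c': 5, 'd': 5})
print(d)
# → {'value': 5, 'type': 7, 'c': 5, 'd': 5}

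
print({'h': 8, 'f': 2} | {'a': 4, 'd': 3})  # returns {'h': 8, 'f': 2, 'a': 4, 'd': 3}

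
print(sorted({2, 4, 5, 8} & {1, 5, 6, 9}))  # [5]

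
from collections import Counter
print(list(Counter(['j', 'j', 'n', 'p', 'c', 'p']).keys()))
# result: ['j', 'n', 'p', 'c']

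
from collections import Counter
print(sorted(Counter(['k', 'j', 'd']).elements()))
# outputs ['d', 'j', 'k']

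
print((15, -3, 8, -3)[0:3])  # (15, -3, 8)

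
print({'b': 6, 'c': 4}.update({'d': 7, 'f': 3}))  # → None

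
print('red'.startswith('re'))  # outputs True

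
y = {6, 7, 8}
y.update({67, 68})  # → {6, 7, 8, 67, 68}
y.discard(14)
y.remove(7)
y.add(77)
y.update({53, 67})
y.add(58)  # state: {6, 8, 53, 58, 67, 68, 77}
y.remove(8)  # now {6, 53, 58, 67, 68, 77}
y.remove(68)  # {6, 53, 58, 67, 77}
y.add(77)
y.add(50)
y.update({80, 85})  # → {6, 50, 53, 58, 67, 77, 80, 85}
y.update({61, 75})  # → {6, 50, 53, 58, 61, 67, 75, 77, 80, 85}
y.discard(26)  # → {6, 50, 53, 58, 61, 67, 75, 77, 80, 85}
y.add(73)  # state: {6, 50, 53, 58, 61, 67, 73, 75, 77, 80, 85}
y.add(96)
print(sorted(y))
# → [6, 50, 53, 58, 61, 67, 73, 75, 77, 80, 85, 96]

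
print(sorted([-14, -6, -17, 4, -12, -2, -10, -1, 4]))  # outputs [-17, -14, -12, -10, -6, -2, -1, 4, 4]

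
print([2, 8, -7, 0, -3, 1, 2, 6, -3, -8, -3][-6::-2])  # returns [1, 0, 8]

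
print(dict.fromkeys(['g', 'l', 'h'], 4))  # {'g': 4, 'l': 4, 'h': 4}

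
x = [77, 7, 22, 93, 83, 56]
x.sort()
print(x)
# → [7, 22, 56, 77, 83, 93]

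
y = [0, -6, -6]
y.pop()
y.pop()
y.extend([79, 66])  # [0, 79, 66]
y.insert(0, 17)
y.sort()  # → [0, 17, 66, 79]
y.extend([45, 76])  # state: [0, 17, 66, 79, 45, 76]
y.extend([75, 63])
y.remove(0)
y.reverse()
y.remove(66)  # [63, 75, 76, 45, 79, 17]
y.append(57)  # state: [63, 75, 76, 45, 79, 17, 57]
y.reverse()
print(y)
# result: [57, 17, 79, 45, 76, 75, 63]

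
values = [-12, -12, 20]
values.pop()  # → 20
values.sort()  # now [-12, -12]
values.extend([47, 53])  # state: [-12, -12, 47, 53]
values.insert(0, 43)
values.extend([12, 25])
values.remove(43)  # [-12, -12, 47, 53, 12, 25]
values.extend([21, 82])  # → [-12, -12, 47, 53, 12, 25, 21, 82]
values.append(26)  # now [-12, -12, 47, 53, 12, 25, 21, 82, 26]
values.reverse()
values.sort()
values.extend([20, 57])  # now [-12, -12, 12, 21, 25, 26, 47, 53, 82, 20, 57]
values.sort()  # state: [-12, -12, 12, 20, 21, 25, 26, 47, 53, 57, 82]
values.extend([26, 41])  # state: [-12, -12, 12, 20, 21, 25, 26, 47, 53, 57, 82, 26, 41]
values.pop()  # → 41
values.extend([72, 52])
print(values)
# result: [-12, -12, 12, 20, 21, 25, 26, 47, 53, 57, 82, 26, 72, 52]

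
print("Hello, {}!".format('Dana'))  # Hello, Dana!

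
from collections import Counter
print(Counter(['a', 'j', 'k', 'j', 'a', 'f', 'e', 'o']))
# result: Counter({'a': 2, 'j': 2, 'k': 1, 'f': 1, 'e': 1, 'o': 1})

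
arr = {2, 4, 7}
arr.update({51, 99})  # {2, 4, 7, 51, 99}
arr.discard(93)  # {2, 4, 7, 51, 99}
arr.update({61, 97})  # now {2, 4, 7, 51, 61, 97, 99}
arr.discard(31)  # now {2, 4, 7, 51, 61, 97, 99}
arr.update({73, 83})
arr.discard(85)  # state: {2, 4, 7, 51, 61, 73, 83, 97, 99}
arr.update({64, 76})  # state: {2, 4, 7, 51, 61, 64, 73, 76, 83, 97, 99}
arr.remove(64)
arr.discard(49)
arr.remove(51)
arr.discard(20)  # {2, 4, 7, 61, 73, 76, 83, 97, 99}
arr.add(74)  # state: {2, 4, 7, 61, 73, 74, 76, 83, 97, 99}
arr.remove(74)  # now {2, 4, 7, 61, 73, 76, 83, 97, 99}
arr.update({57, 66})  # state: {2, 4, 7, 57, 61, 66, 73, 76, 83, 97, 99}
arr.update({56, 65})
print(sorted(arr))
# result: [2, 4, 7, 56, 57, 61, 65, 66, 73, 76, 83, 97, 99]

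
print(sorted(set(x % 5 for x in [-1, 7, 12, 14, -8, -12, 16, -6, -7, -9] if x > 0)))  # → [1, 2, 4]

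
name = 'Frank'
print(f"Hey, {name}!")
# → Hey, Frank!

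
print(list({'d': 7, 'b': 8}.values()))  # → [7, 8]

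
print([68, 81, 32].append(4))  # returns None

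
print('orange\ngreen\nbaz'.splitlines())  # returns ['orange', 'green', 'baz']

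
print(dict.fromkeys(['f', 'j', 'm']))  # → {'f': None, 'j': None, 'm': None}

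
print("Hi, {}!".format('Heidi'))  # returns Hi, Heidi!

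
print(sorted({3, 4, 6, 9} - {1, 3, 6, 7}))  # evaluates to [4, 9]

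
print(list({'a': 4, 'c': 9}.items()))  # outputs [('a', 4), ('c', 9)]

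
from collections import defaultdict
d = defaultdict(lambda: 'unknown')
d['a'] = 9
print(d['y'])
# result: unknown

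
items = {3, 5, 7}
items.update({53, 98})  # {3, 5, 7, 53, 98}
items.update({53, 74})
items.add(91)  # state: {3, 5, 7, 53, 74, 91, 98}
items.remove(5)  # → {3, 7, 53, 74, 91, 98}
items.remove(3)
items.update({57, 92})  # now {7, 53, 57, 74, 91, 92, 98}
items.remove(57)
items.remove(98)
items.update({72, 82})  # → {7, 53, 72, 74, 82, 91, 92}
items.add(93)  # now {7, 53, 72, 74, 82, 91, 92, 93}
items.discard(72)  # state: {7, 53, 74, 82, 91, 92, 93}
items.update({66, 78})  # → {7, 53, 66, 74, 78, 82, 91, 92, 93}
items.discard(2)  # {7, 53, 66, 74, 78, 82, 91, 92, 93}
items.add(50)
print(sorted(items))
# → [7, 50, 53, 66, 74, 78, 82, 91, 92, 93]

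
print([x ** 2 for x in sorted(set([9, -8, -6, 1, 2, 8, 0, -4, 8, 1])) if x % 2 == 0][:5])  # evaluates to [64, 36, 16, 0, 4]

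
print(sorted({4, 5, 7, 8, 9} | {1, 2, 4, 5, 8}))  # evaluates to [1, 2, 4, 5, 7, 8, 9]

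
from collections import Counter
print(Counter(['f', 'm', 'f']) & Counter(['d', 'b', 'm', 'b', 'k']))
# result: Counter({'m': 1})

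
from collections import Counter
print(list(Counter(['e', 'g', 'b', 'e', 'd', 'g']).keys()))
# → ['e', 'g', 'b', 'd']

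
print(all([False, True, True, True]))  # False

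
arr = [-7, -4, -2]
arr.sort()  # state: [-7, -4, -2]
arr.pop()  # -2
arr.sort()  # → [-7, -4]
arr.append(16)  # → [-7, -4, 16]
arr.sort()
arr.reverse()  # [16, -4, -7]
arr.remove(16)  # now [-4, -7]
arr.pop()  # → -7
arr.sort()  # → [-4]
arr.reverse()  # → [-4]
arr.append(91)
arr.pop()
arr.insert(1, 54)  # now [-4, 54]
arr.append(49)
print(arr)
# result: [-4, 54, 49]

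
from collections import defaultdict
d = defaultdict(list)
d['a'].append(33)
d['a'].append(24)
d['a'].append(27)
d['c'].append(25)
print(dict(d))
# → {'a': [33, 24, 27], 'c': [25]}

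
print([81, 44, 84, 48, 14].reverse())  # None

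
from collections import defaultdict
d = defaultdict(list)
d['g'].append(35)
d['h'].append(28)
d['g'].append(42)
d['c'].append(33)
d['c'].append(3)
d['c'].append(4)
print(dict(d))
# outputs {'g': [35, 42], 'h': [28], 'c': [33, 3, 4]}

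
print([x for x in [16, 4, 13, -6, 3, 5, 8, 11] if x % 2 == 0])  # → [16, 4, -6, 8]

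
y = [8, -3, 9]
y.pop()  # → 9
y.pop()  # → -3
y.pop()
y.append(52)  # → [52]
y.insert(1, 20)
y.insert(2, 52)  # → [52, 20, 52]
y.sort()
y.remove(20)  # [52, 52]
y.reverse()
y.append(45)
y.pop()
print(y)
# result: [52, 52]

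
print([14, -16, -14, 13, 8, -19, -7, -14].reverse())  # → None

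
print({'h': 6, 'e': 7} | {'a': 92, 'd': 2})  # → {'h': 6, 'e': 7, 'a': 92, 'd': 2}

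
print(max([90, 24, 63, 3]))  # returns 90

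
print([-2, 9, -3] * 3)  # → [-2, 9, -3, -2, 9, -3, -2, 9, -3]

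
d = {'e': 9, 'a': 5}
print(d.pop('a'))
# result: 5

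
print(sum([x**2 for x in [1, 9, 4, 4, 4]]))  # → 130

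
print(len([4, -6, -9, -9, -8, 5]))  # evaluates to 6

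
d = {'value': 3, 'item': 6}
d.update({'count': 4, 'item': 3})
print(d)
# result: {'value': 3, 'item': 3, 'count': 4}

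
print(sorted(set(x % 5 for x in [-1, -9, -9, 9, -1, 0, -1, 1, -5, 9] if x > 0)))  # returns [1, 4]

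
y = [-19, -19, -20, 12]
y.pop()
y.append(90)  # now [-19, -19, -20, 90]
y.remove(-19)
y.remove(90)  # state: [-19, -20]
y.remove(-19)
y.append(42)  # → [-20, 42]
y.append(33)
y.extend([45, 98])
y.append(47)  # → [-20, 42, 33, 45, 98, 47]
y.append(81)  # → [-20, 42, 33, 45, 98, 47, 81]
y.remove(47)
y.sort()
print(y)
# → [-20, 33, 42, 45, 81, 98]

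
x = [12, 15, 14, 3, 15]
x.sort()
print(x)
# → [3, 12, 14, 15, 15]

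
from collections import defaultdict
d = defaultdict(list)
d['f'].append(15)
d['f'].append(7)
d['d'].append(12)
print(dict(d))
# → {'f': [15, 7], 'd': [12]}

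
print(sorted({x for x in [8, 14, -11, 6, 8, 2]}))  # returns [-11, 2, 6, 8, 14]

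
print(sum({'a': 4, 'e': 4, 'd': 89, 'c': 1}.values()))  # 98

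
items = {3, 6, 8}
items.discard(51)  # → {3, 6, 8}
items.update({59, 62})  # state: {3, 6, 8, 59, 62}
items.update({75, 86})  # {3, 6, 8, 59, 62, 75, 86}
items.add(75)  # {3, 6, 8, 59, 62, 75, 86}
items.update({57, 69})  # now {3, 6, 8, 57, 59, 62, 69, 75, 86}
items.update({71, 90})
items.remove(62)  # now {3, 6, 8, 57, 59, 69, 71, 75, 86, 90}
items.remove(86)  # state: {3, 6, 8, 57, 59, 69, 71, 75, 90}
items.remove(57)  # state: {3, 6, 8, 59, 69, 71, 75, 90}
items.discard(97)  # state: {3, 6, 8, 59, 69, 71, 75, 90}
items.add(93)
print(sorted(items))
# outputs [3, 6, 8, 59, 69, 71, 75, 90, 93]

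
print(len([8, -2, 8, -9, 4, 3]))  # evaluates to 6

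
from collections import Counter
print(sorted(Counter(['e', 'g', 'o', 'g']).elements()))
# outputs ['e', 'g', 'g', 'o']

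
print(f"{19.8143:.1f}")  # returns 19.8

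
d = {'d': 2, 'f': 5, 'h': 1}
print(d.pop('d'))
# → 2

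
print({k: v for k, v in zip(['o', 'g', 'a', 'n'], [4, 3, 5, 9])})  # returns {'o': 4, 'g': 3, 'a': 5, 'n': 9}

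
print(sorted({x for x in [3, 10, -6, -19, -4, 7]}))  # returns [-19, -6, -4, 3, 7, 10]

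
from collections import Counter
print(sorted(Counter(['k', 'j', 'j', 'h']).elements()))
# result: ['h', 'j', 'j', 'k']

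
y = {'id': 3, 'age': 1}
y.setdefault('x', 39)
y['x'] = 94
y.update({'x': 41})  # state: {'id': 3, 'age': 1, 'x': 41}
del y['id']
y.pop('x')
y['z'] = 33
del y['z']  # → {'age': 1}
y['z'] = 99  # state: {'age': 1, 'z': 99}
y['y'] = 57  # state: {'age': 1, 'z': 99, 'y': 57}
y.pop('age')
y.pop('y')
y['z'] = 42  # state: {'z': 42}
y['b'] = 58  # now {'z': 42, 'b': 58}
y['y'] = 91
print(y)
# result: {'z': 42, 'b': 58, 'y': 91}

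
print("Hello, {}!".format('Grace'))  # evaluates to Hello, Grace!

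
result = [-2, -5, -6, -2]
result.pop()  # -2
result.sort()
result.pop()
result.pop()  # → -5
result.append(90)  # [-6, 90]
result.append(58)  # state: [-6, 90, 58]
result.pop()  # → 58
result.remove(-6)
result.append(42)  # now [90, 42]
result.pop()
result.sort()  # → [90]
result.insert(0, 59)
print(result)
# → [59, 90]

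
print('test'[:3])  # tes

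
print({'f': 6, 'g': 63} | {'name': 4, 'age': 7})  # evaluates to {'f': 6, 'g': 63, 'name': 4, 'age': 7}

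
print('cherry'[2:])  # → erry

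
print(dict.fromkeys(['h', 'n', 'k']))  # {'h': None, 'n': None, 'k': None}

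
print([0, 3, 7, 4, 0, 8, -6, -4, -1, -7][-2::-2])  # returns [-1, -6, 0, 7, 0]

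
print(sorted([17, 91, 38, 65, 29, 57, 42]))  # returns [17, 29, 38, 42, 57, 65, 91]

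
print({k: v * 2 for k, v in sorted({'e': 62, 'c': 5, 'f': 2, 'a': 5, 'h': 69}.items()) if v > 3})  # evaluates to {'a': 10, 'c': 10, 'e': 124, 'h': 138}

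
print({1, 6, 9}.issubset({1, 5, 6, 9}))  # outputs True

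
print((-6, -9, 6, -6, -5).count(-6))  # 2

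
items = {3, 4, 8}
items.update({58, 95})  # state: {3, 4, 8, 58, 95}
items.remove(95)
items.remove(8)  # {3, 4, 58}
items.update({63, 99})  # {3, 4, 58, 63, 99}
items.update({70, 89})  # {3, 4, 58, 63, 70, 89, 99}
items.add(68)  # {3, 4, 58, 63, 68, 70, 89, 99}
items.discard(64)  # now {3, 4, 58, 63, 68, 70, 89, 99}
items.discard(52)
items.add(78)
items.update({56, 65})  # {3, 4, 56, 58, 63, 65, 68, 70, 78, 89, 99}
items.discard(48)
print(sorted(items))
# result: [3, 4, 56, 58, 63, 65, 68, 70, 78, 89, 99]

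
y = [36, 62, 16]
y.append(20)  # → [36, 62, 16, 20]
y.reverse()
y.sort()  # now [16, 20, 36, 62]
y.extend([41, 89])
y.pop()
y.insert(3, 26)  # [16, 20, 36, 26, 62, 41]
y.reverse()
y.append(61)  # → [41, 62, 26, 36, 20, 16, 61]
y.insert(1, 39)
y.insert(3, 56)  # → [41, 39, 62, 56, 26, 36, 20, 16, 61]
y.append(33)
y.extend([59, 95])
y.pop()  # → 95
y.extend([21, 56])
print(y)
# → [41, 39, 62, 56, 26, 36, 20, 16, 61, 33, 59, 21, 56]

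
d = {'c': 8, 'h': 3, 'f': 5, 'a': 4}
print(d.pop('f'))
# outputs 5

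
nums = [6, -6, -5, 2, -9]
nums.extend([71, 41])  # [6, -6, -5, 2, -9, 71, 41]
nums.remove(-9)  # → [6, -6, -5, 2, 71, 41]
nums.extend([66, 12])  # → [6, -6, -5, 2, 71, 41, 66, 12]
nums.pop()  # 12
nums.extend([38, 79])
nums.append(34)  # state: [6, -6, -5, 2, 71, 41, 66, 38, 79, 34]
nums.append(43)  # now [6, -6, -5, 2, 71, 41, 66, 38, 79, 34, 43]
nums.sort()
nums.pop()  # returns 79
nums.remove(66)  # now [-6, -5, 2, 6, 34, 38, 41, 43, 71]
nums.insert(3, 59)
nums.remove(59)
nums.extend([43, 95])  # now [-6, -5, 2, 6, 34, 38, 41, 43, 71, 43, 95]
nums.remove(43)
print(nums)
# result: [-6, -5, 2, 6, 34, 38, 41, 71, 43, 95]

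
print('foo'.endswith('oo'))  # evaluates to True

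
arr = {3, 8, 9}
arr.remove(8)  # {3, 9}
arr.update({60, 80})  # {3, 9, 60, 80}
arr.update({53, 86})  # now {3, 9, 53, 60, 80, 86}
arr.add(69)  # {3, 9, 53, 60, 69, 80, 86}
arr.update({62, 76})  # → {3, 9, 53, 60, 62, 69, 76, 80, 86}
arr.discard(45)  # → {3, 9, 53, 60, 62, 69, 76, 80, 86}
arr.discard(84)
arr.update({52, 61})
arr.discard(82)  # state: {3, 9, 52, 53, 60, 61, 62, 69, 76, 80, 86}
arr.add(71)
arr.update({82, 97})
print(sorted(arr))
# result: [3, 9, 52, 53, 60, 61, 62, 69, 71, 76, 80, 82, 86, 97]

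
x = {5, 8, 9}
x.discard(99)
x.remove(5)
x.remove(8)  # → {9}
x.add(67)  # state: {9, 67}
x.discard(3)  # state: {9, 67}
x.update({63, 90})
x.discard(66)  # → {9, 63, 67, 90}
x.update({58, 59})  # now {9, 58, 59, 63, 67, 90}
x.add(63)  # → {9, 58, 59, 63, 67, 90}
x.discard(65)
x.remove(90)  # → {9, 58, 59, 63, 67}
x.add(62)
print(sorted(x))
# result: [9, 58, 59, 62, 63, 67]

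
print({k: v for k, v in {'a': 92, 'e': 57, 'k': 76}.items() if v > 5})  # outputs {'a': 92, 'e': 57, 'k': 76}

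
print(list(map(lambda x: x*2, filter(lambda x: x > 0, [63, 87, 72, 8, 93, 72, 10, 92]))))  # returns [126, 174, 144, 16, 186, 144, 20, 184]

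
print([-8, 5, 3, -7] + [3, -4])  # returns [-8, 5, 3, -7, 3, -4]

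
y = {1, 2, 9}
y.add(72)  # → {1, 2, 9, 72}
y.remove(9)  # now {1, 2, 72}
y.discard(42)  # {1, 2, 72}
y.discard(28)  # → {1, 2, 72}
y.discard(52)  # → {1, 2, 72}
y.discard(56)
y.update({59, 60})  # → {1, 2, 59, 60, 72}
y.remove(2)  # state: {1, 59, 60, 72}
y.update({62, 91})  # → {1, 59, 60, 62, 72, 91}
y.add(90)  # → {1, 59, 60, 62, 72, 90, 91}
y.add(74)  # {1, 59, 60, 62, 72, 74, 90, 91}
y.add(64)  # {1, 59, 60, 62, 64, 72, 74, 90, 91}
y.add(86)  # {1, 59, 60, 62, 64, 72, 74, 86, 90, 91}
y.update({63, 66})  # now {1, 59, 60, 62, 63, 64, 66, 72, 74, 86, 90, 91}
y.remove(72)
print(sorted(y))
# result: [1, 59, 60, 62, 63, 64, 66, 74, 86, 90, 91]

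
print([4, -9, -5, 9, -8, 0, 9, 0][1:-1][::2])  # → [-9, 9, 0]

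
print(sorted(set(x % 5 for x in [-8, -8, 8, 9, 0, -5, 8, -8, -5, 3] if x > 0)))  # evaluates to [3, 4]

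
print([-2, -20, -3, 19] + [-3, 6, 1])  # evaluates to [-2, -20, -3, 19, -3, 6, 1]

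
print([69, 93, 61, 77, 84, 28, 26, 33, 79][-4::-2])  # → [28, 77, 93]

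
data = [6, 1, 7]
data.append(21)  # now [6, 1, 7, 21]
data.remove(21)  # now [6, 1, 7]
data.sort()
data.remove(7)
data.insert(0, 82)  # [82, 1, 6]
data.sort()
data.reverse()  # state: [82, 6, 1]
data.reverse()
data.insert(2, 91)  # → [1, 6, 91, 82]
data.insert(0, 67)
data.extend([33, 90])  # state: [67, 1, 6, 91, 82, 33, 90]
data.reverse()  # [90, 33, 82, 91, 6, 1, 67]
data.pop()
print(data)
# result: [90, 33, 82, 91, 6, 1]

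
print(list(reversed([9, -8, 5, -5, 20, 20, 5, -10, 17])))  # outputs [17, -10, 5, 20, 20, -5, 5, -8, 9]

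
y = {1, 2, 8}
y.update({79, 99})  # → {1, 2, 8, 79, 99}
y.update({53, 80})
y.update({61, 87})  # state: {1, 2, 8, 53, 61, 79, 80, 87, 99}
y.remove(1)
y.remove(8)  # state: {2, 53, 61, 79, 80, 87, 99}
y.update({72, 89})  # {2, 53, 61, 72, 79, 80, 87, 89, 99}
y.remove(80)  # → {2, 53, 61, 72, 79, 87, 89, 99}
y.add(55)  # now {2, 53, 55, 61, 72, 79, 87, 89, 99}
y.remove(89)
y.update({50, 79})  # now {2, 50, 53, 55, 61, 72, 79, 87, 99}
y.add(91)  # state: {2, 50, 53, 55, 61, 72, 79, 87, 91, 99}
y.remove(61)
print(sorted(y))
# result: [2, 50, 53, 55, 72, 79, 87, 91, 99]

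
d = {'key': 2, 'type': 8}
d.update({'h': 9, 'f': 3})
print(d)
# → {'key': 2, 'type': 8, 'h': 9, 'f': 3}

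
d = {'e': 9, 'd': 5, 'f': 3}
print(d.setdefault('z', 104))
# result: 104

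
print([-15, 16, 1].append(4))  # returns None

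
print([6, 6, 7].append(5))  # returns None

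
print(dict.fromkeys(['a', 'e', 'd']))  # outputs {'a': None, 'e': None, 'd': None}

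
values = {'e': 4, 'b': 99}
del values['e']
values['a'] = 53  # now {'b': 99, 'a': 53}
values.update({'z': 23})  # {'b': 99, 'a': 53, 'z': 23}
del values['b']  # {'a': 53, 'z': 23}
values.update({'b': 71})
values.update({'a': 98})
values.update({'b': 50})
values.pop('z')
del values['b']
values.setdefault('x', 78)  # 78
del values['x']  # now {'a': 98}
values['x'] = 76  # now {'a': 98, 'x': 76}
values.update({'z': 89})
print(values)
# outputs {'a': 98, 'x': 76, 'z': 89}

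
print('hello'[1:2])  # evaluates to e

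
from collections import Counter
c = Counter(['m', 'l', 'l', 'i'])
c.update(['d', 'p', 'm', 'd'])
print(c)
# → Counter({'m': 2, 'l': 2, 'd': 2, 'i': 1, 'p': 1})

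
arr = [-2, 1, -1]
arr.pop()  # -1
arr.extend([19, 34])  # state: [-2, 1, 19, 34]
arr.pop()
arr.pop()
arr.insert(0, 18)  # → [18, -2, 1]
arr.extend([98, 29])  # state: [18, -2, 1, 98, 29]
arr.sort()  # [-2, 1, 18, 29, 98]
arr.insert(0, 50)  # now [50, -2, 1, 18, 29, 98]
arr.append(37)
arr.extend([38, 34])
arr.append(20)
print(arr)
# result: [50, -2, 1, 18, 29, 98, 37, 38, 34, 20]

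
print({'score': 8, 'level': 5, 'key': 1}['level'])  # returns 5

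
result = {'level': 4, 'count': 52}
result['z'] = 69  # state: {'level': 4, 'count': 52, 'z': 69}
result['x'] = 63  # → {'level': 4, 'count': 52, 'z': 69, 'x': 63}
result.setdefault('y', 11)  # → 11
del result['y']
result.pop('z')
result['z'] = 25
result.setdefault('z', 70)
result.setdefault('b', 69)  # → 69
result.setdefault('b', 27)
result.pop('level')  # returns 4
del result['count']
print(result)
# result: {'x': 63, 'z': 25, 'b': 69}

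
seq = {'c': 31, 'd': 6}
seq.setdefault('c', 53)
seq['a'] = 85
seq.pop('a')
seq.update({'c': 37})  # {'c': 37, 'd': 6}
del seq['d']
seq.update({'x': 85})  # {'c': 37, 'x': 85}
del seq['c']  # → {'x': 85}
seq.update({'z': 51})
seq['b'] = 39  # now {'x': 85, 'z': 51, 'b': 39}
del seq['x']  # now {'z': 51, 'b': 39}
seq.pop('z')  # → 51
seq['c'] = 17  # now {'b': 39, 'c': 17}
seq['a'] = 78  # {'b': 39, 'c': 17, 'a': 78}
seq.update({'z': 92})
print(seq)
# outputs {'b': 39, 'c': 17, 'a': 78, 'z': 92}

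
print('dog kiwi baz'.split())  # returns ['dog', 'kiwi', 'baz']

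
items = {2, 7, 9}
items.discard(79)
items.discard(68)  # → {2, 7, 9}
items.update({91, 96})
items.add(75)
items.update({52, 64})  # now {2, 7, 9, 52, 64, 75, 91, 96}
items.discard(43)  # {2, 7, 9, 52, 64, 75, 91, 96}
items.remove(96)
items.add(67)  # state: {2, 7, 9, 52, 64, 67, 75, 91}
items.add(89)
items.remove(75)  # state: {2, 7, 9, 52, 64, 67, 89, 91}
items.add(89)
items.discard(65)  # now {2, 7, 9, 52, 64, 67, 89, 91}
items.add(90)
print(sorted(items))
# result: [2, 7, 9, 52, 64, 67, 89, 90, 91]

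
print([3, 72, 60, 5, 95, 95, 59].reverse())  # None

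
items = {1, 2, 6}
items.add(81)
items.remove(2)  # {1, 6, 81}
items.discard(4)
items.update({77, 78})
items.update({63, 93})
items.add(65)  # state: {1, 6, 63, 65, 77, 78, 81, 93}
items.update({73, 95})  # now {1, 6, 63, 65, 73, 77, 78, 81, 93, 95}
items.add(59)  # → {1, 6, 59, 63, 65, 73, 77, 78, 81, 93, 95}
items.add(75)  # {1, 6, 59, 63, 65, 73, 75, 77, 78, 81, 93, 95}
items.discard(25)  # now {1, 6, 59, 63, 65, 73, 75, 77, 78, 81, 93, 95}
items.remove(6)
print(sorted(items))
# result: [1, 59, 63, 65, 73, 75, 77, 78, 81, 93, 95]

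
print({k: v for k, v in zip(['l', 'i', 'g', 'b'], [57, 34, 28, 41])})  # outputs {'l': 57, 'i': 34, 'g': 28, 'b': 41}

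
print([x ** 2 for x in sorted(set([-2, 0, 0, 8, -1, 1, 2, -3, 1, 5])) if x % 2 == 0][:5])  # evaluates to [4, 0, 4, 64]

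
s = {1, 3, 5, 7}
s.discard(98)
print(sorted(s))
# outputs [1, 3, 5, 7]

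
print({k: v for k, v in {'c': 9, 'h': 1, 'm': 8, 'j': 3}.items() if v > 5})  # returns {'c': 9, 'm': 8}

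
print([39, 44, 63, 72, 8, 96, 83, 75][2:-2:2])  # [63, 8]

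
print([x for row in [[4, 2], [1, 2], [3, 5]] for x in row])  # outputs [4, 2, 1, 2, 3, 5]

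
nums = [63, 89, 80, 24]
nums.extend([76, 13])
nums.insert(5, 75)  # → [63, 89, 80, 24, 76, 75, 13]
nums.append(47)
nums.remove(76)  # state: [63, 89, 80, 24, 75, 13, 47]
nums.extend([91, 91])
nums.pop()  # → 91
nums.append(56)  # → [63, 89, 80, 24, 75, 13, 47, 91, 56]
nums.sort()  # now [13, 24, 47, 56, 63, 75, 80, 89, 91]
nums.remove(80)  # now [13, 24, 47, 56, 63, 75, 89, 91]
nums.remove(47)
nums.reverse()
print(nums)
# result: [91, 89, 75, 63, 56, 24, 13]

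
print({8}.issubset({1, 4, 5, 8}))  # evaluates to True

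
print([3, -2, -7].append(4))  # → None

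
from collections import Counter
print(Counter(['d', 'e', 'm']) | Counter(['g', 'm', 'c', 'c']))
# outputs Counter({'c': 2, 'd': 1, 'e': 1, 'm': 1, 'g': 1})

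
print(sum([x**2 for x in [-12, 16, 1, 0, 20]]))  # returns 801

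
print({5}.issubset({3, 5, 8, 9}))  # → True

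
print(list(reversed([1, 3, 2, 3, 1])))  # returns [1, 3, 2, 3, 1]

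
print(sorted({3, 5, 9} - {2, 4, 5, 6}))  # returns [3, 9]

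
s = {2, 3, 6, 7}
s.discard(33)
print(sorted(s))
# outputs [2, 3, 6, 7]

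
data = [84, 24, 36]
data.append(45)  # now [84, 24, 36, 45]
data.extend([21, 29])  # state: [84, 24, 36, 45, 21, 29]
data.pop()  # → 29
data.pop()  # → 21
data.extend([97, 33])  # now [84, 24, 36, 45, 97, 33]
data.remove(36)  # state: [84, 24, 45, 97, 33]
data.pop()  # 33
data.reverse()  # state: [97, 45, 24, 84]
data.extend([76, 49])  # [97, 45, 24, 84, 76, 49]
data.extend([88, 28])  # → [97, 45, 24, 84, 76, 49, 88, 28]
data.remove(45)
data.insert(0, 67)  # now [67, 97, 24, 84, 76, 49, 88, 28]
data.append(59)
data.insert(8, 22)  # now [67, 97, 24, 84, 76, 49, 88, 28, 22, 59]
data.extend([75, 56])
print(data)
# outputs [67, 97, 24, 84, 76, 49, 88, 28, 22, 59, 75, 56]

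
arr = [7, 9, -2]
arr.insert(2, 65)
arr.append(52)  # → [7, 9, 65, -2, 52]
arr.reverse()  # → [52, -2, 65, 9, 7]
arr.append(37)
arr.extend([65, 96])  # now [52, -2, 65, 9, 7, 37, 65, 96]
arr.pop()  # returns 96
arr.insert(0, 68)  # [68, 52, -2, 65, 9, 7, 37, 65]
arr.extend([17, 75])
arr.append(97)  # [68, 52, -2, 65, 9, 7, 37, 65, 17, 75, 97]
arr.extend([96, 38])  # [68, 52, -2, 65, 9, 7, 37, 65, 17, 75, 97, 96, 38]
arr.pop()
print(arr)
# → [68, 52, -2, 65, 9, 7, 37, 65, 17, 75, 97, 96]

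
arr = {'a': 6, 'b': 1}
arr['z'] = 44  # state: {'a': 6, 'b': 1, 'z': 44}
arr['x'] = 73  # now {'a': 6, 'b': 1, 'z': 44, 'x': 73}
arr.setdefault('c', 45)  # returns 45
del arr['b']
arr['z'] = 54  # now {'a': 6, 'z': 54, 'x': 73, 'c': 45}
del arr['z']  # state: {'a': 6, 'x': 73, 'c': 45}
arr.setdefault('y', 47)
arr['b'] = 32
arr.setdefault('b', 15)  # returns 32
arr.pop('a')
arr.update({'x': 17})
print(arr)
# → {'x': 17, 'c': 45, 'y': 47, 'b': 32}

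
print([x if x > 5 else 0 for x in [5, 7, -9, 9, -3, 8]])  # [0, 7, 0, 9, 0, 8]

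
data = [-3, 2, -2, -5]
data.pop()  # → -5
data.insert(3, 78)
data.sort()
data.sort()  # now [-3, -2, 2, 78]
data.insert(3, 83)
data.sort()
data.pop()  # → 83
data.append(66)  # [-3, -2, 2, 78, 66]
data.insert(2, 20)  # [-3, -2, 20, 2, 78, 66]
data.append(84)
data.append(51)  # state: [-3, -2, 20, 2, 78, 66, 84, 51]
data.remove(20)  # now [-3, -2, 2, 78, 66, 84, 51]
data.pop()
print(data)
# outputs [-3, -2, 2, 78, 66, 84]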